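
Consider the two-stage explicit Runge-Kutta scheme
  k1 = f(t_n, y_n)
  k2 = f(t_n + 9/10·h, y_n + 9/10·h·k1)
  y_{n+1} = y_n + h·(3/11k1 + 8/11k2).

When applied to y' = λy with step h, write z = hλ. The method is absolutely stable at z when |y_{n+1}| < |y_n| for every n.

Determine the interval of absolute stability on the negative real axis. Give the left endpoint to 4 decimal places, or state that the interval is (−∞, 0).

Set f=λy, z=hλ:
  k1=λy_n ⇒ h·k1=z·y_n;  k2=λ(1+9/10z)y_n ⇒ h·k2=z(1+9/10z)y_n
  y_{n+1}/y_n = 1 + 3/11z + 8/11z(1+9/10z) = 1 + z + 36/55z²
  R(z) = 1 + z + 36/55z².

Solve |R(x)|<1 on ℝ⁻.
x=-1.63: |R|=1.1091
R=1: x+36/55x²=0 ⇒ x=−55/36=-1.5278; min R=1−1/(4·36/55)=0.6181>−1
Confirm numerically:
  x=-1.293: |R|=0.80130 <1
  x=-1.216: |R|=0.75185 <1
  x=-0.675: |R|=0.62323 <1
  x=-2.090: |R|=1.76912 >1
  x=-1.984: |R|=1.59246 >1
  x=-1.939: |R|=1.52191 >1
So |R|<1 on (-1.5278, 0).

z∈(-1.5278,0).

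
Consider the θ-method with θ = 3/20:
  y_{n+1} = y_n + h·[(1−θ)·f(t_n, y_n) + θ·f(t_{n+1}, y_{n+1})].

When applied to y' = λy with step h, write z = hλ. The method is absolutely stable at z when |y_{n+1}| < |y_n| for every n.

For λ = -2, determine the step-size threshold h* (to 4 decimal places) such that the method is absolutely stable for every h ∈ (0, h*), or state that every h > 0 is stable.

(-2.8571,0); λ=-2 ⇒ h* = (20/7)/2 = 1.4286.

On y'=λy, z=hλ:
  y_{n+1} = y_n + z·[17/20·y_n + 3/20·y_{n+1}] ⇒ (1 − 3/20z)y_{n+1} = (1 + 17/20z)y_n
  R(z) = (1 + 17/20z)/(1 − 3/20z).

Boundary: |R(x)|=1, x<0.
x=-0.84: |R|=0.2540
R=−1: 1+17/20x = −1+3/20x ⇒ -7/10x=2 ⇒ x=2/(-7/10)=-2.8571
Confirm numerically:
  x=-1.876: |R|=0.46402 <1
  x=-1.865: |R|=0.45732 <1
  x=-1.210: |R|=0.02412 <1
  x=-3.079: |R|=1.10624 >1
  x=-2.973: |R|=1.05609 >1
Stable set (-2.8571, 0).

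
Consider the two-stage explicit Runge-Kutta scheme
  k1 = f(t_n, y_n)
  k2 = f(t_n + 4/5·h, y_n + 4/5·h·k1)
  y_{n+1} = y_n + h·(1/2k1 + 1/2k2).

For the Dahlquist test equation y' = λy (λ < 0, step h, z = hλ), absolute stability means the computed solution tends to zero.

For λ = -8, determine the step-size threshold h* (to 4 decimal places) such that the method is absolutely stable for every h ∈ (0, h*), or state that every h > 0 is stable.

(-2.5000,0); λ=-8 ⇒ h* = (5/2)/8 = 0.3125.

Set f=λy, z=hλ:
  k1=λy_n ⇒ h·k1=z·y_n;  k2=λ(1+4/5z)y_n ⇒ h·k2=z(1+4/5z)y_n
  y_{n+1}/y_n = 1 + 1/2z + 1/2z(1+4/5z) = 1 + z + 2/5z²
  R(z) = 1 + z + 2/5z².

Find x<0 with |R(x)|<1.
x=-0.93: |R|=0.4160
R=1: x+2/5x²=0 ⇒ x=−5/2=-2.5000; min R=1−1/(4·2/5)=0.3750>−1
Confirm numerically:
  x=-2.398: |R|=0.90216 <1
  x=-2.205: |R|=0.73981 <1
  x=-1.506: |R|=0.40121 <1
  x=-1.491: |R|=0.39823 <1
  x=-2.893: |R|=1.45478 >1
  x=-2.867: |R|=1.42088 >1
Stable set (-2.5000, 0).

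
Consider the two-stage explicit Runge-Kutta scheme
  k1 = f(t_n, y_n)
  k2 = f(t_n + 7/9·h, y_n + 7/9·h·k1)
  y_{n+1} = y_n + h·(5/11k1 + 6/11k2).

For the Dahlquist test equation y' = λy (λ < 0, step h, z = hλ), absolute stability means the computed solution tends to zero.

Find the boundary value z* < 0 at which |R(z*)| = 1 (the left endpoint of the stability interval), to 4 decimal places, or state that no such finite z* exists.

left endpoint -2.3571.

Test eqn y'=λy, z=hλ:
  k1=λy_n ⇒ h·k1=z·y_n;  k2=λ(1+7/9z)y_n ⇒ h·k2=z(1+7/9z)y_n
  y_{n+1}/y_n = 1 + 5/11z + 6/11z(1+7/9z) = 1 + z + 14/33z²
  R(z) = 1 + z + 14/33z².

Solve |R(x)|<1 on ℝ⁻.
x=-0.64: |R|=0.5338
R=1: x+14/33x²=0 ⇒ x=−33/14=-2.3571; min R=1−1/(4·14/33)=0.4107>−1
Confirm numerically:
  x=-2.056: |R|=0.73733 <1
  x=-1.754: |R|=0.55119 <1
  x=-1.561: |R|=0.47276 <1
  x=-0.997: |R|=0.42470 <1
  x=-2.737: |R|=1.44107 >1
  x=-2.427: |R|=1.07193 >1
Interval (-2.3571, 0).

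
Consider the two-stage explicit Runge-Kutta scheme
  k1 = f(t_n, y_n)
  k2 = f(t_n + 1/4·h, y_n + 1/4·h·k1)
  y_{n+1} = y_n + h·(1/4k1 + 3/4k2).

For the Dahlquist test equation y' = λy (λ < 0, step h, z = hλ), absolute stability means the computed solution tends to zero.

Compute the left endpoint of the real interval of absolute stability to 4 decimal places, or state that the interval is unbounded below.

With y'=λy (z=hλ):
  k1=λy_n ⇒ h·k1=z·y_n;  k2=λ(1+1/4z)y_n ⇒ h·k2=z(1+1/4z)y_n
  y_{n+1}/y_n = 1 + 1/4z + 3/4z(1+1/4z) = 1 + z + 3/16z²
  Hence R(z) = 1 + z + 3/16z².

Need |R(x)|<1, x<0.
x=-1.57: |R|=0.1078
R=1: x+3/16x²=0 ⇒ x=−16/3=-5.3333; min R=1−1/(4·3/16)=-0.3333>−1
Confirm numerically:
  x=-4.273: |R|=0.15047 <1
  x=-3.188: |R|=0.28237 <1
  x=-3.158: |R|=0.28807 <1
  x=-2.166: |R|=0.28633 <1
  x=-5.885: |R|=1.60873 >1
  x=-5.771: |R|=1.47358 >1
  x=-5.755: |R|=1.45500 >1
So |R|<1 on (-5.3333, 0).

z* = -5.3333.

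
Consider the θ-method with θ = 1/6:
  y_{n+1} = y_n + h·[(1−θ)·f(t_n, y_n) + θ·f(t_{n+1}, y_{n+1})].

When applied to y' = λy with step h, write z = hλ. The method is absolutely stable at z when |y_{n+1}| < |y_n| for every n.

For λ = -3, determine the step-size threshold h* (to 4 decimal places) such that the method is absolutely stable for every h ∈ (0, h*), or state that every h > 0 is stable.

With y'=λy (z=hλ):
  y_{n+1} = y_n + z·[5/6·y_n + 1/6·y_{n+1}] ⇒ (1 − 1/6z)y_{n+1} = (1 + 5/6z)y_n
  R(z) = (1 + 5/6z)/(1 − 1/6z).

Find x<0 with |R(x)|<1.
x=-0.59: |R|=0.4628
R=−1: 1+5/6x = −1+1/6x ⇒ -2/3x=2 ⇒ x=2/(-2/3)=-3.0000
Confirm numerically:
  x=-2.802: |R|=0.91002 <1
  x=-2.390: |R|=0.70918 <1
  x=-2.252: |R|=0.63742 <1
  x=-1.200: |R|=0.00000 <1
  x=-3.222: |R|=1.09629 >1
  x=-3.157: |R|=1.06858 >1
So |R|<1 on (-3.0000, 0).

(-3.0000,0); λ=-3 ⇒ h* = (3)/3 = 1.0000.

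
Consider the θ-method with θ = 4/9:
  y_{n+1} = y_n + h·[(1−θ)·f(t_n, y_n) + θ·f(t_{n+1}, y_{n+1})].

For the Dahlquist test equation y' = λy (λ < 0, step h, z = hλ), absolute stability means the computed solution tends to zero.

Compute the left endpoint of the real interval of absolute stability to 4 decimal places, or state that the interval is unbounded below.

z* = -18.0000.

On y'=λy, z=hλ:
  y_{n+1} = y_n + z·[5/9·y_n + 4/9·y_{n+1}] ⇒ (1 − 4/9z)y_{n+1} = (1 + 5/9z)y_n
  Hence R(z) = (1 + 5/9z)/(1 − 4/9z).

Solve |R(x)|<1 on ℝ⁻.
x=-0.61: |R|=0.5201
R=−1: 1+5/9x = −1+4/9x ⇒ -1/9x=2 ⇒ x=2/(-1/9)=-18.0000
Confirm numerically:
  x=-16.668: |R|=0.98240 <1
  x=-11.532: |R|=0.88267 <1
  x=-9.920: |R|=0.83402 <1
  x=-7.978: |R|=0.75504 <1
  x=-18.244: |R|=1.00298 >1
  x=-18.232: |R|=1.00283 >1
So |R|<1 on (-18.0000, 0).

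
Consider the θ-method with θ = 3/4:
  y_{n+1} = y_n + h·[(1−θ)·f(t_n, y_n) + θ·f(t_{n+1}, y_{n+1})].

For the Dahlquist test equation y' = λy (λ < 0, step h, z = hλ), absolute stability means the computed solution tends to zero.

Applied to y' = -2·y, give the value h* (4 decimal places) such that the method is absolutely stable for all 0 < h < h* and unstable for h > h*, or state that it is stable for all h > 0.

With y'=λy (z=hλ):
  y_{n+1} = y_n + z·[1/4·y_n + 3/4·y_{n+1}] ⇒ (1 − 3/4z)y_{n+1} = (1 + 1/4z)y_n
  Hence R(z) = (1 + 1/4z)/(1 − 3/4z).

Need |R(x)|<1, x<0.
x=-0.56: |R|=0.6056
x=-2: |R|=0.2000
x=-10: |R|=0.1765
x=-100: |R|=0.3158
θ=3/4≥1/2 ⇒ |1+1/4x|<|1−3/4x| ∀x<0 ⇒ interval (−∞,0).

(−∞, 0) — no finite endpoint. Any h>0 works for λ=-2.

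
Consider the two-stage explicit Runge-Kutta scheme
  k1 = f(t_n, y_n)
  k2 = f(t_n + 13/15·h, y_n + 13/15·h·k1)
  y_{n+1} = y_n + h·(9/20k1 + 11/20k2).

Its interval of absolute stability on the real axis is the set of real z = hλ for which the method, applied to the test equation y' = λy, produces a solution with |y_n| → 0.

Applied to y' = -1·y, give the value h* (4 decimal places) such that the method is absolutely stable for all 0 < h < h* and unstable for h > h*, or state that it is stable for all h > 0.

(-2.0979,0); λ=-1 ⇒ h* = (300/143)/1 = 2.0979.

Set f=λy, z=hλ:
  k1=λy_n ⇒ h·k1=z·y_n;  k2=λ(1+13/15z)y_n ⇒ h·k2=z(1+13/15z)y_n
  y_{n+1}/y_n = 1 + 9/20z + 11/20z(1+13/15z) = 1 + z + 143/300z²
  R(z) = 1 + z + 143/300z².

Need |R(x)|<1, x<0.
x=-1.44: |R|=0.5484
R=1: x+143/300x²=0 ⇒ x=−300/143=-2.0979; min R=1−1/(4·143/300)=0.4755>−1
Confirm numerically:
  x=-1.942: |R|=0.85568 <1
  x=-1.731: |R|=0.69727 <1
  x=-1.022: |R|=0.47587 <1
  x=-2.446: |R|=1.40586 >1
  x=-2.439: |R|=1.39656 >1
  x=-2.359: |R|=1.29359 >1
So |R|<1 on (-2.0979, 0).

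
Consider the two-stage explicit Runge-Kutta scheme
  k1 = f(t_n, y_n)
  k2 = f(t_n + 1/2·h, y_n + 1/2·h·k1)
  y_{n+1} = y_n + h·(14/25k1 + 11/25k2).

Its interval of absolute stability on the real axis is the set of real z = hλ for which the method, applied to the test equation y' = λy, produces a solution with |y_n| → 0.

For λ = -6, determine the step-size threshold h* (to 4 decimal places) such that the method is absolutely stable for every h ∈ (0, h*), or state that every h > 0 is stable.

(-4.5455,0); λ=-6 ⇒ h* = (50/11)/6 = 0.7576.

Set f=λy, z=hλ:
  k1=λy_n ⇒ h·k1=z·y_n;  k2=λ(1+1/2z)y_n ⇒ h·k2=z(1+1/2z)y_n
  y_{n+1}/y_n = 1 + 14/25z + 11/25z(1+1/2z) = 1 + z + 11/50z²
  ⇒ R(z) = 1 + z + 11/50z².

Need |R(x)|<1, x<0.
x=-1.46: |R|=0.0090
R=1: x+11/50x²=0 ⇒ x=−50/11=-4.5455; min R=1−1/(4·11/50)=-0.1364>−1
Confirm numerically:
  x=-4.138: |R|=0.62907 <1
  x=-3.184: |R|=0.04633 <1
  x=-2.561: |R|=0.11808 <1
  x=-2.390: |R|=0.13334 <1
  x=-4.996: |R|=1.49520 >1
  x=-4.925: |R|=1.41124 >1
Interval (-4.5455, 0).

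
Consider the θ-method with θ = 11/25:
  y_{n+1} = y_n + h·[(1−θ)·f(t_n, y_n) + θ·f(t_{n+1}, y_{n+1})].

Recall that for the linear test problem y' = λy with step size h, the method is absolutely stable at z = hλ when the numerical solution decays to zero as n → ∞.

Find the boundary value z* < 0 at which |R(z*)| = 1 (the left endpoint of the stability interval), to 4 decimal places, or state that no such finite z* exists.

left endpoint -16.6667.

On y'=λy, z=hλ:
  y_{n+1} = y_n + z·[14/25·y_n + 11/25·y_{n+1}] ⇒ (1 − 11/25z)y_{n+1} = (1 + 14/25z)y_n
  R(z) = (1 + 14/25z)/(1 − 11/25z).

Boundary: |R(x)|=1, x<0.
x=-0.64: |R|=0.5006
R=−1: 1+14/25x = −1+11/25x ⇒ -3/25x=2 ⇒ x=2/(-3/25)=-16.6667
Confirm numerically:
  x=-15.846: |R|=0.98765 <1
  x=-15.203: |R|=0.97716 <1
  x=-14.441: |R|=0.96368 <1
  x=-16.977: |R|=1.00440 >1
  x=-16.921: |R|=1.00361 >1
Interval (-16.6667, 0).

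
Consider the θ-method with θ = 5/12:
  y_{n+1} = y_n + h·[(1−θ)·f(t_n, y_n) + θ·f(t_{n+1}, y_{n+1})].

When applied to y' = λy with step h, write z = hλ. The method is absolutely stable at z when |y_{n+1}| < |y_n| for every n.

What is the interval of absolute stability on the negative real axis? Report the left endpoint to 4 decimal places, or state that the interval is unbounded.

Set f=λy, z=hλ:
  y_{n+1} = y_n + z·[7/12·y_n + 5/12·y_{n+1}] ⇒ (1 − 5/12z)y_{n+1} = (1 + 7/12z)y_n
  ⇒ R(z) = (1 + 7/12z)/(1 − 5/12z).

Need |R(x)|<1, x<0.
x=-0.45: |R|=0.6211
R=−1: 1+7/12x = −1+5/12x ⇒ -1/6x=2 ⇒ x=2/(-1/6)=-12.0000
Confirm numerically:
  x=-9.729: |R|=0.92511 <1
  x=-9.006: |R|=0.89500 <1
  x=-6.915: |R|=0.78164 <1
  x=-6.704: |R|=0.76731 <1
  x=-12.582: |R|=1.01554 >1
  x=-12.515: |R|=1.01381 >1
So |R|<1 on (-12.0000, 0).

(-12.0000, 0).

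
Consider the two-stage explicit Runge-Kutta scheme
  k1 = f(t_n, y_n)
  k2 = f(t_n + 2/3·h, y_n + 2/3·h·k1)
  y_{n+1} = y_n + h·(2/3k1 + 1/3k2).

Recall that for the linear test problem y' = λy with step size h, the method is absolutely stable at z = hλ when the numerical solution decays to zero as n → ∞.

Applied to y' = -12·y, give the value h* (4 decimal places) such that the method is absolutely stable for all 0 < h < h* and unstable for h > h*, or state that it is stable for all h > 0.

(-4.5000,0); λ=-12 ⇒ h* = (9/2)/12 = 0.3750.

Set f=λy, z=hλ:
  k1=λy_n ⇒ h·k1=z·y_n;  k2=λ(1+2/3z)y_n ⇒ h·k2=z(1+2/3z)y_n
  y_{n+1}/y_n = 1 + 2/3z + 1/3z(1+2/3z) = 1 + z + 2/9z²
  so R(z) = 1 + z + 2/9z².

Need |R(x)|<1, x<0.
x=-1.29: |R|=0.0798
R=1: x+2/9x²=0 ⇒ x=−9/2=-4.5000; min R=1−1/(4·2/9)=-0.1250>−1
Confirm numerically:
  x=-4.225: |R|=0.74181 <1
  x=-4.202: |R|=0.72173 <1
  x=-3.153: |R|=0.05620 <1
  x=-2.853: |R|=0.04420 <1
  x=-4.676: |R|=1.18288 >1
  x=-4.591: |R|=1.09284 >1
  x=-4.528: |R|=1.02817 >1
Stable set (-4.5000, 0).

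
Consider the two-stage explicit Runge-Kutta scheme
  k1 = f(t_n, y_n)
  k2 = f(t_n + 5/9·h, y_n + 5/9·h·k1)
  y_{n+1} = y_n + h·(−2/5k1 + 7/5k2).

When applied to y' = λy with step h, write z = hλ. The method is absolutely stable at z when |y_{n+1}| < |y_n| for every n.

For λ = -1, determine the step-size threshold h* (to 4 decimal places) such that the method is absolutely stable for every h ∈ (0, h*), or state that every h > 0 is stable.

(-1.2857,0); λ=-1 ⇒ h* = (9/7)/1 = 1.2857.

With y'=λy (z=hλ):
  k1=λy_n ⇒ h·k1=z·y_n;  k2=λ(1+5/9z)y_n ⇒ h·k2=z(1+5/9z)y_n
  y_{n+1}/y_n = 1 − 2/5z + 7/5z(1+5/9z) = 1 + z + 7/9z²
  Hence R(z) = 1 + z + 7/9z².

Need |R(x)|<1, x<0.
x=-1.05: |R|=0.8075
R=1: x+7/9x²=0 ⇒ x=−9/7=-1.2857; min R=1−1/(4·7/9)=0.6786>−1
Confirm numerically:
  x=-1.257: |R|=0.97193 <1
  x=-0.865: |R|=0.71695 <1
  x=-0.614: |R|=0.67922 <1
  x=-1.710: |R|=1.56430 >1
  x=-1.506: |R|=1.25803 >1
  x=-1.392: |R|=1.11507 >1
Stable set (-1.2857, 0).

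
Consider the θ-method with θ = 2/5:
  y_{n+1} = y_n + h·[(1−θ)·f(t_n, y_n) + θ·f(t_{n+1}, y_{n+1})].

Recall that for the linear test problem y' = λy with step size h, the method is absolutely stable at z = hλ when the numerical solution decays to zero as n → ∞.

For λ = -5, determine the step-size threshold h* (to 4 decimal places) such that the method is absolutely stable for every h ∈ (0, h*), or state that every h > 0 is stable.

Set f=λy, z=hλ:
  y_{n+1} = y_n + z·[3/5·y_n + 2/5·y_{n+1}] ⇒ (1 − 2/5z)y_{n+1} = (1 + 3/5z)y_n
  so R(z) = (1 + 3/5z)/(1 − 2/5z).

Boundary: |R(x)|=1, x<0.
x=-1.38: |R|=0.1108
R=−1: 1+3/5x = −1+2/5x ⇒ -1/5x=2 ⇒ x=2/(-1/5)=-10.0000
Confirm numerically:
  x=-8.386: |R|=0.92587 <1
  x=-6.360: |R|=0.79458 <1
  x=-4.903: |R|=0.65575 <1
  x=-10.258: |R|=1.01011 >1
  x=-10.232: |R|=1.00911 >1
  x=-10.118: |R|=1.00468 >1
Stable set (-10.0000, 0).

(-10.0000,0); λ=-5 ⇒ h* = (10)/5 = 2.0000.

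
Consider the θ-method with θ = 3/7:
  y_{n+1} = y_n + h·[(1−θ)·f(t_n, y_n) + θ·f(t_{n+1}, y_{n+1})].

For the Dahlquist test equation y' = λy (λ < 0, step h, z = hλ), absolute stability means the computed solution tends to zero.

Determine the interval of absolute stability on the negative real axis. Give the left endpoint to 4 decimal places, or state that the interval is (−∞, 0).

Set f=λy, z=hλ:
  y_{n+1} = y_n + z·[4/7·y_n + 3/7·y_{n+1}] ⇒ (1 − 3/7z)y_{n+1} = (1 + 4/7z)y_n
  Hence R(z) = (1 + 4/7z)/(1 − 3/7z).

Need |R(x)|<1, x<0.
x=-0.66: |R|=0.4855
R=−1: 1+4/7x = −1+3/7x ⇒ -1/7x=2 ⇒ x=2/(-1/7)=-14.0000
Confirm numerically:
  x=-10.420: |R|=0.90643 <1
  x=-9.221: |R|=0.86213 <1
  x=-8.715: |R|=0.84055 <1
  x=-8.706: |R|=0.84015 <1
  x=-14.340: |R|=1.00680 >1
  x=-14.221: |R|=1.00445 >1
  x=-14.201: |R|=1.00405 >1
Interval (-14.0000, 0).

(-14.0000, 0).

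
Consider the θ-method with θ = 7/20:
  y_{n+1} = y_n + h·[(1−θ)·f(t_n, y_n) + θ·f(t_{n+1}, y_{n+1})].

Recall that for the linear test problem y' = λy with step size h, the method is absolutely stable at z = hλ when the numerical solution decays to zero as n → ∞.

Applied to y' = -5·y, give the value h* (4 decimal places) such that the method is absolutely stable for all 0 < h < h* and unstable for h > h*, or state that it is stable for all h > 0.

On y'=λy, z=hλ:
  y_{n+1} = y_n + z·[13/20·y_n + 7/20·y_{n+1}] ⇒ (1 − 7/20z)y_{n+1} = (1 + 13/20z)y_n
  R(z) = (1 + 13/20z)/(1 − 7/20z).

Find x<0 with |R(x)|<1.
x=-1.51: |R|=0.0121
R=−1: 1+13/20x = −1+7/20x ⇒ -3/10x=2 ⇒ x=2/(-3/10)=-6.6667
Confirm numerically:
  x=-4.466: |R|=0.74242 <1
  x=-3.780: |R|=0.62721 <1
  x=-3.235: |R|=0.51718 <1
  x=-2.860: |R|=0.42929 <1
  x=-6.965: |R|=1.02603 >1
  x=-6.905: |R|=1.02093 >1
Stable set (-6.6667, 0).

(-6.6667,0); λ=-5 ⇒ h* = (20/3)/5 = 1.3333.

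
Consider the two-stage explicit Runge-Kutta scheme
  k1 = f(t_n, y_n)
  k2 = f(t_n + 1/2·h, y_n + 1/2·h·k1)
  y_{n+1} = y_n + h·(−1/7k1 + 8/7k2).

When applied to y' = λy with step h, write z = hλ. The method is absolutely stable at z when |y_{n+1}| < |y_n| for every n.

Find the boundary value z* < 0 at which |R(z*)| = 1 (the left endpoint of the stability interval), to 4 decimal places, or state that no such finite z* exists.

left endpoint -1.7500.

Set f=λy, z=hλ:
  k1=λy_n ⇒ h·k1=z·y_n;  k2=λ(1+1/2z)y_n ⇒ h·k2=z(1+1/2z)y_n
  y_{n+1}/y_n = 1 − 1/7z + 8/7z(1+1/2z) = 1 + z + 4/7z²
  R(z) = 1 + z + 4/7z².

Boundary: |R(x)|=1, x<0.
x=-1.29: |R|=0.6609
R=1: x+4/7x²=0 ⇒ x=−7/4=-1.7500; min R=1−1/(4·4/7)=0.5625>−1
Confirm numerically:
  x=-1.632: |R|=0.88996 <1
  x=-1.340: |R|=0.68606 <1
  x=-1.117: |R|=0.59597 <1
  x=-2.051: |R|=1.35277 >1
  x=-1.967: |R|=1.24391 >1
  x=-1.784: |R|=1.03466 >1
Stable set (-1.7500, 0).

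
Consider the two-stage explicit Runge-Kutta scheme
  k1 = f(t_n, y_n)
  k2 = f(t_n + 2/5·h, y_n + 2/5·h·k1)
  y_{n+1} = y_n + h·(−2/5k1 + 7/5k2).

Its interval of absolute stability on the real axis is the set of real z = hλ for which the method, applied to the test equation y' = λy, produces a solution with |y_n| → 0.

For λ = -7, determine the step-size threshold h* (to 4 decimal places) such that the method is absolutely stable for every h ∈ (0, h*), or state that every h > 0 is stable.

With y'=λy (z=hλ):
  k1=λy_n ⇒ h·k1=z·y_n;  k2=λ(1+2/5z)y_n ⇒ h·k2=z(1+2/5z)y_n
  y_{n+1}/y_n = 1 − 2/5z + 7/5z(1+2/5z) = 1 + z + 14/25z²
  R(z) = 1 + z + 14/25z².

Boundary: |R(x)|=1, x<0.
x=-1.68: |R|=0.9005
R=1: x+14/25x²=0 ⇒ x=−25/14=-1.7857; min R=1−1/(4·14/25)=0.5536>−1
Confirm numerically:
  x=-1.660: |R|=0.88314 <1
  x=-0.882: |R|=0.55364 <1
  x=-0.845: |R|=0.55485 <1
  x=-2.051: |R|=1.30470 >1
  x=-1.996: |R|=1.23505 >1
  x=-1.858: |R|=1.07521 >1
Stable set (-1.7857, 0).

(-1.7857,0); λ=-7 ⇒ h* = (25/14)/7 = 0.2551.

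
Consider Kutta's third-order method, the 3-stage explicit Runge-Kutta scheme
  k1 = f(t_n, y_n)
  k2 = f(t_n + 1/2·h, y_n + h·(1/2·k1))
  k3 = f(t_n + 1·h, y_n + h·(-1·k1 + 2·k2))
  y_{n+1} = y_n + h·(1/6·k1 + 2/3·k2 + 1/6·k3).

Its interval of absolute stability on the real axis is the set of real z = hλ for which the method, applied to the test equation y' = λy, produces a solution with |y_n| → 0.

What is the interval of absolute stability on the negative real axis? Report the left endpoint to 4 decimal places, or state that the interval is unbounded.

z∈(-2.5127,0).

Set f=λy, z=hλ:
  order 3, 3-stage ⇒ R(z)=1+z+z^2/2+z^3/6
  (e.g. R(-1.12)=0.27305, |R|=0.27305)

Need |R(x)|<1, x<0.
x=-1.12: |R|=0.2730
|R(-2.43)|=0.8690 |R(-1.61)|=0.0095 |R(-1.55)|=0.0306
Bisect:
  x_lo=-3.3376 |R|=2.9644  x_hi=-0.2147 |R|=0.8067
  mid=-1.77615 |R|=0.13266 →hi
  mid=-2.55688 |R|=1.07405 →lo
  mid=-2.16651 |R|=0.51448 →hi
  mid=-2.36170 |R|=0.76833 →hi
  mid=-2.45929 |R|=0.91424 →hi
  mid=-2.50808 |R|=0.99235 →hi
  mid=-2.53248 |R|=1.03275 →lo
  ...
  [-2.51285,-2.51266] ⇒ x*=-2.5127
Interval (-2.5127, 0).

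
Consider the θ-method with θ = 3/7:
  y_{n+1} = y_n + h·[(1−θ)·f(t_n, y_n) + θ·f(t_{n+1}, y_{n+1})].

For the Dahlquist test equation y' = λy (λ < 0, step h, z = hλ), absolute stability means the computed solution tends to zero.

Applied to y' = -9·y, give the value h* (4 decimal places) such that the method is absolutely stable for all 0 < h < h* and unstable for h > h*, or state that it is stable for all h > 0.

Set f=λy, z=hλ:
  y_{n+1} = y_n + z·[4/7·y_n + 3/7·y_{n+1}] ⇒ (1 − 3/7z)y_{n+1} = (1 + 4/7z)y_n
  R(z) = (1 + 4/7z)/(1 − 3/7z).

Solve |R(x)|<1 on ℝ⁻.
x=-1.79: |R|=0.0129
R=−1: 1+4/7x = −1+3/7x ⇒ -1/7x=2 ⇒ x=2/(-1/7)=-14.0000
Confirm numerically:
  x=-11.012: |R|=0.92537 <1
  x=-10.729: |R|=0.91653 <1
  x=-8.903: |R|=0.84879 <1
  x=-14.497: |R|=1.00984 >1
  x=-14.233: |R|=1.00469 >1
  x=-14.186: |R|=1.00375 >1
Stable set (-14.0000, 0).

(-14.0000,0); λ=-9 ⇒ h* = (14)/9 = 1.5556.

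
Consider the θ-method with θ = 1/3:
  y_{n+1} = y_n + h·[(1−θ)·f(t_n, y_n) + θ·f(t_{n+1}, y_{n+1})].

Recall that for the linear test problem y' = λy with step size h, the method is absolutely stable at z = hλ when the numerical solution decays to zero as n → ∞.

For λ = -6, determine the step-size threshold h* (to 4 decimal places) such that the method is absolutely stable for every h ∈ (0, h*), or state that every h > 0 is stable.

(-6.0000,0); λ=-6 ⇒ h* = (6)/6 = 1.0000.

On y'=λy, z=hλ:
  y_{n+1} = y_n + z·[2/3·y_n + 1/3·y_{n+1}] ⇒ (1 − 1/3z)y_{n+1} = (1 + 2/3z)y_n
  Hence R(z) = (1 + 2/3z)/(1 − 1/3z).

Find x<0 with |R(x)|<1.
x=-0.57: |R|=0.5210
R=−1: 1+2/3x = −1+1/3x ⇒ -1/3x=2 ⇒ x=2/(-1/3)=-6.0000
Confirm numerically:
  x=-4.074: |R|=0.72774 <1
  x=-3.914: |R|=0.69829 <1
  x=-3.288: |R|=0.56870 <1
  x=-6.389: |R|=1.04143 >1
  x=-6.244: |R|=1.02640 >1
So |R|<1 on (-6.0000, 0).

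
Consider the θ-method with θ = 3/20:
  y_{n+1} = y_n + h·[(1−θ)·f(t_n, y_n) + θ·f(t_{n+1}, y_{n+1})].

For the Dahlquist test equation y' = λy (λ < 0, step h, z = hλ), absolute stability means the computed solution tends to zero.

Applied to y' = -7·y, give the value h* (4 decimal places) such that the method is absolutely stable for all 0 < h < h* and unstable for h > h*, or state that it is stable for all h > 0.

With y'=λy (z=hλ):
  y_{n+1} = y_n + z·[17/20·y_n + 3/20·y_{n+1}] ⇒ (1 − 3/20z)y_{n+1} = (1 + 17/20z)y_n
  ⇒ R(z) = (1 + 17/20z)/(1 − 3/20z).

Need |R(x)|<1, x<0.
x=-0.79: |R|=0.2937
R=−1: 1+17/20x = −1+3/20x ⇒ -7/10x=2 ⇒ x=2/(-7/10)=-2.8571
Confirm numerically:
  x=-2.814: |R|=0.97876 <1
  x=-2.649: |R|=0.89573 <1
  x=-1.888: |R|=0.47132 <1
  x=-1.351: |R|=0.12335 <1
  x=-3.453: |R|=1.27478 >1
  x=-3.169: |R|=1.14796 >1
  x=-3.022: |R|=1.07941 >1
So |R|<1 on (-2.8571, 0).

(-2.8571,0); λ=-7 ⇒ h* = (20/7)/7 = 0.4082.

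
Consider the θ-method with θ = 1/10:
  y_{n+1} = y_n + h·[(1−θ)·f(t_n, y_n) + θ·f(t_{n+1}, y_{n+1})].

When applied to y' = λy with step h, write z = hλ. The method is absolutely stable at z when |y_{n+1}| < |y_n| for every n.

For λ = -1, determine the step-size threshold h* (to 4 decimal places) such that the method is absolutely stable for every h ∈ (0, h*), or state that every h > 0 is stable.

Set f=λy, z=hλ:
  y_{n+1} = y_n + z·[9/10·y_n + 1/10·y_{n+1}] ⇒ (1 − 1/10z)y_{n+1} = (1 + 9/10z)y_n
  so R(z) = (1 + 9/10z)/(1 − 1/10z).

Find x<0 with |R(x)|<1.
x=-1.49: |R|=0.2968
R=−1: 1+9/10x = −1+1/10x ⇒ -4/5x=2 ⇒ x=2/(-4/5)=-2.5000
Confirm numerically:
  x=-2.284: |R|=0.85933 <1
  x=-2.175: |R|=0.78645 <1
  x=-1.433: |R|=0.25339 <1
  x=-2.745: |R|=1.15379 >1
  x=-2.675: |R|=1.11045 >1
Interval (-2.5000, 0).

(-2.5000,0); λ=-1 ⇒ h* = (5/2)/1 = 2.5000.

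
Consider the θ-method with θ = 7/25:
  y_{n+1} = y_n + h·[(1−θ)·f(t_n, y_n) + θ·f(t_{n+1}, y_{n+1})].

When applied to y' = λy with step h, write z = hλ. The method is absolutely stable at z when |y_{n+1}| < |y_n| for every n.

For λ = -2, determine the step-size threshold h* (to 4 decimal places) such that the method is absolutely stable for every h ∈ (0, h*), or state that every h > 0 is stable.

(-4.5455,0); λ=-2 ⇒ h* = (50/11)/2 = 2.2727.

Set f=λy, z=hλ:
  y_{n+1} = y_n + z·[18/25·y_n + 7/25·y_{n+1}] ⇒ (1 − 7/25z)y_{n+1} = (1 + 18/25z)y_n
  Hence R(z) = (1 + 18/25z)/(1 − 7/25z).

Solve |R(x)|<1 on ℝ⁻.
x=-0.77: |R|=0.3666
R=−1: 1+18/25x = −1+7/25x ⇒ -11/25x=2 ⇒ x=2/(-11/25)=-4.5455
Confirm numerically:
  x=-4.068: |R|=0.90179 <1
  x=-2.932: |R|=0.61014 <1
  x=-2.473: |R|=0.46120 <1
  x=-2.184: |R|=0.35524 <1
  x=-4.931: |R|=1.07126 >1
  x=-4.788: |R|=1.04559 >1
Stable set (-4.5455, 0).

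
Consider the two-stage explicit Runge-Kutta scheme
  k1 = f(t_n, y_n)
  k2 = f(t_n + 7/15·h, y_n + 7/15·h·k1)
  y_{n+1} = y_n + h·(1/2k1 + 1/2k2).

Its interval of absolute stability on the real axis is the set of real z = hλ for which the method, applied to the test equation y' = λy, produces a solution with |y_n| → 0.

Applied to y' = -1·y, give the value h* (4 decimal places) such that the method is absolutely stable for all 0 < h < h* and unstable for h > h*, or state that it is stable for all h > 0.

On y'=λy, z=hλ:
  k1=λy_n ⇒ h·k1=z·y_n;  k2=λ(1+7/15z)y_n ⇒ h·k2=z(1+7/15z)y_n
  y_{n+1}/y_n = 1 + 1/2z + 1/2z(1+7/15z) = 1 + z + 7/30z²
  Hence R(z) = 1 + z + 7/30z².

Find x<0 with |R(x)|<1.
x=-1.3: |R|=0.0943
R=1: x+7/30x²=0 ⇒ x=−30/7=-4.2857; min R=1−1/(4·7/30)=-0.0714>−1
Confirm numerically:
  x=-3.890: |R|=0.64082 <1
  x=-3.721: |R|=0.50970 <1
  x=-3.294: |R|=0.23777 <1
  x=-1.870: |R|=0.05406 <1
  x=-4.650: |R|=1.39525 >1
  x=-4.563: |R|=1.29523 >1
  x=-4.511: |R|=1.23713 >1
Stable set (-4.2857, 0).

(-4.2857,0); λ=-1 ⇒ h* = (30/7)/1 = 4.2857.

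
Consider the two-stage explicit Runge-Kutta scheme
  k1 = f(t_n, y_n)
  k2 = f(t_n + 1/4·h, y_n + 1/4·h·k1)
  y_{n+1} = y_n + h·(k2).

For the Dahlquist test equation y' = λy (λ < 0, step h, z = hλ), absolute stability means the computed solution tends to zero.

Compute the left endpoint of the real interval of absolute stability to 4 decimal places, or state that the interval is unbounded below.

z* = -4.0000.

Set f=λy, z=hλ:
  k1=λy_n ⇒ h·k1=z·y_n;  k2=λ(1+1/4z)y_n ⇒ h·k2=z(1+1/4z)y_n
  y_{n+1}/y_n = 1 + z(1+1/4z) = 1 + z + 1/4z²
  R(z) = 1 + z + 1/4z².

Need |R(x)|<1, x<0.
x=-1.35: |R|=0.1056
R=1: x+1/4x²=0 ⇒ x=−4=-4.0000; min R=1−1/(4·1/4)=0.0000>−1
Confirm numerically:
  x=-3.813: |R|=0.82174 <1
  x=-2.673: |R|=0.11323 <1
  x=-2.347: |R|=0.03010 <1
  x=-1.897: |R|=0.00265 <1
  x=-4.508: |R|=1.57252 >1
  x=-4.188: |R|=1.19684 >1
  x=-4.056: |R|=1.05678 >1
Stable set (-4.0000, 0).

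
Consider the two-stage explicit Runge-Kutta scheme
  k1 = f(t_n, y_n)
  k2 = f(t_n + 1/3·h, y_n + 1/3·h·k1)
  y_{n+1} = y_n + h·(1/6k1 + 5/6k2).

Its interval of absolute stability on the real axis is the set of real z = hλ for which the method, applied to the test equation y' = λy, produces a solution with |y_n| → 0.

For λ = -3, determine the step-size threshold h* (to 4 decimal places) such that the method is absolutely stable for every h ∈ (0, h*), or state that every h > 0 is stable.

(-3.6000,0); λ=-3 ⇒ h* = (18/5)/3 = 1.2000.

With y'=λy (z=hλ):
  k1=λy_n ⇒ h·k1=z·y_n;  k2=λ(1+1/3z)y_n ⇒ h·k2=z(1+1/3z)y_n
  y_{n+1}/y_n = 1 + 1/6z + 5/6z(1+1/3z) = 1 + z + 5/18z²
  so R(z) = 1 + z + 5/18z².

Boundary: |R(x)|=1, x<0.
x=-1.41: |R|=0.1422
R=1: x+5/18x²=0 ⇒ x=−18/5=-3.6000; min R=1−1/(4·5/18)=0.1000>−1
Confirm numerically:
  x=-2.573: |R|=0.26598 <1
  x=-1.579: |R|=0.11357 <1
  x=-1.569: |R|=0.11482 <1
  x=-3.825: |R|=1.23906 >1
  x=-3.673: |R|=1.07448 >1
Interval (-3.6000, 0).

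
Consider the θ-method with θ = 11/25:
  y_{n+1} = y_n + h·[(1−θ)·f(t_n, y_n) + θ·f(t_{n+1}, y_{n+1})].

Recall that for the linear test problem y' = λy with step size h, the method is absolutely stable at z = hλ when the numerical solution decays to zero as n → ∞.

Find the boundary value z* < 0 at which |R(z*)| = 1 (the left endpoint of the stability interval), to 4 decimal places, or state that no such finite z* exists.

left endpoint -16.6667.

With y'=λy (z=hλ):
  y_{n+1} = y_n + z·[14/25·y_n + 11/25·y_{n+1}] ⇒ (1 − 11/25z)y_{n+1} = (1 + 14/25z)y_n
  Hence R(z) = (1 + 14/25z)/(1 − 11/25z).

Solve |R(x)|<1 on ℝ⁻.
x=-1.59: |R|=0.0645
R=−1: 1+14/25x = −1+11/25x ⇒ -3/25x=2 ⇒ x=2/(-3/25)=-16.6667
Confirm numerically:
  x=-14.234: |R|=0.95981 <1
  x=-13.594: |R|=0.94719 <1
  x=-7.305: |R|=0.73343 <1
  x=-16.854: |R|=1.00267 >1
  x=-16.853: |R|=1.00266 >1
  x=-16.824: |R|=1.00225 >1
So |R|<1 on (-16.6667, 0).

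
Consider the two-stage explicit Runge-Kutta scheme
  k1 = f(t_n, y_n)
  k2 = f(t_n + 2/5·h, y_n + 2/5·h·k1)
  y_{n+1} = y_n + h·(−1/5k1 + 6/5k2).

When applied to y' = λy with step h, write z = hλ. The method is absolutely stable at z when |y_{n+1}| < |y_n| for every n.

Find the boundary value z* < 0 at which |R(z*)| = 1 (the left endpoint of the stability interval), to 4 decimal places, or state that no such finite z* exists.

Set f=λy, z=hλ:
  k1=λy_n ⇒ h·k1=z·y_n;  k2=λ(1+2/5z)y_n ⇒ h·k2=z(1+2/5z)y_n
  y_{n+1}/y_n = 1 − 1/5z + 6/5z(1+2/5z) = 1 + z + 12/25z²
  R(z) = 1 + z + 12/25z².

Find x<0 with |R(x)|<1.
x=-0.37: |R|=0.6957
R=1: x+12/25x²=0 ⇒ x=−25/12=-2.0833; min R=1−1/(4·12/25)=0.4792>−1
Confirm numerically:
  x=-1.963: |R|=0.88662 <1
  x=-1.802: |R|=0.75666 <1
  x=-0.948: |R|=0.48338 <1
  x=-0.879: |R|=0.49187 <1
  x=-2.553: |R|=1.57555 >1
  x=-2.315: |R|=1.25743 >1
Stable set (-2.0833, 0).

z* = -2.0833.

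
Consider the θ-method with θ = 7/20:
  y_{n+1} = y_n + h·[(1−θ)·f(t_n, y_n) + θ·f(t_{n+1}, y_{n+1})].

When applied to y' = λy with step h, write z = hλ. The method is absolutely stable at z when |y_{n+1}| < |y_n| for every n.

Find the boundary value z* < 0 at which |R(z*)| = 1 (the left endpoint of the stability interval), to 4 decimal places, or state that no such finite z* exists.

Test eqn y'=λy, z=hλ:
  y_{n+1} = y_n + z·[13/20·y_n + 7/20·y_{n+1}] ⇒ (1 − 7/20z)y_{n+1} = (1 + 13/20z)y_n
  Hence R(z) = (1 + 13/20z)/(1 − 7/20z).

Find x<0 with |R(x)|<1.
x=-1.32: |R|=0.0971
R=−1: 1+13/20x = −1+7/20x ⇒ -3/10x=2 ⇒ x=2/(-3/10)=-6.6667
Confirm numerically:
  x=-6.390: |R|=0.97436 <1
  x=-4.113: |R|=0.68597 <1
  x=-2.737: |R|=0.39789 <1
  x=-2.668: |R|=0.37967 <1
  x=-6.915: |R|=1.02178 >1
  x=-6.812: |R|=1.01288 >1
  x=-6.694: |R|=1.00245 >1
Stable set (-6.6667, 0).

z* = -6.6667.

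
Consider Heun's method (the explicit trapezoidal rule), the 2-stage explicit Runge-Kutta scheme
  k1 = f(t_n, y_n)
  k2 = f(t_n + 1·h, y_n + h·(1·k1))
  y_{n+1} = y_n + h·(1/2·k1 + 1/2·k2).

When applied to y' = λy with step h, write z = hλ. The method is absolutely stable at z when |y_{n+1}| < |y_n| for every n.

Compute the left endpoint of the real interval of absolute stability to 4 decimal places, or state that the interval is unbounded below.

On y'=λy, z=hλ:
  order 2, 2-stage ⇒ R(z)=1+z+z^2/2
  (e.g. R(-1.08)=0.50320, |R|=0.50320)

Solve |R(x)|<1 on ℝ⁻.
x=-1.08: |R|=0.5032
|R(-2.27)|=1.3064 |R(-1.56)|=0.6568 |R(-0.65)|=0.5613
Bisect:
  x_lo=-2.5868 |R|=1.7590  x_hi=-0.0695 |R|=0.9330
  mid=-1.32813 |R|=0.55383 →hi
  mid=-1.95747 |R|=0.95837 →hi
  mid=-2.27214 |R|=1.30917 →lo
  mid=-2.11480 |R|=1.12139 →lo
  mid=-2.03614 |R|=1.03679 →lo
  mid=-1.99680 |R|=0.99681 →hi
  mid=-2.01647 |R|=1.01661 →lo
  mid=-2.00664 |R|=1.00666 →lo
  ...
  [-2.00003,-1.99988] ⇒ x*=-2.0000
Stable set (-2.0000, 0).

left endpoint -2.0000.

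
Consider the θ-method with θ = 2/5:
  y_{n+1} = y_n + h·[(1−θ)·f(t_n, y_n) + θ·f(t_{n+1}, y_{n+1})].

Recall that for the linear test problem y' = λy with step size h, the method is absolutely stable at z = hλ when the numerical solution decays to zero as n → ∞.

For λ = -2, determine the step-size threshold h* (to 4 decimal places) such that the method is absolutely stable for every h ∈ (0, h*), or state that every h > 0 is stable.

(-10.0000,0); λ=-2 ⇒ h* = (10)/2 = 5.0000.

Set f=λy, z=hλ:
  y_{n+1} = y_n + z·[3/5·y_n + 2/5·y_{n+1}] ⇒ (1 − 2/5z)y_{n+1} = (1 + 3/5z)y_n
  Hence R(z) = (1 + 3/5z)/(1 − 2/5z).

Need |R(x)|<1, x<0.
x=-0.37: |R|=0.6777
R=−1: 1+3/5x = −1+2/5x ⇒ -1/5x=2 ⇒ x=2/(-1/5)=-10.0000
Confirm numerically:
  x=-8.089: |R|=0.90976 <1
  x=-7.199: |R|=0.85560 <1
  x=-6.114: |R|=0.77444 <1
  x=-10.592: |R|=1.02261 >1
  x=-10.179: |R|=1.00706 >1
Interval (-10.0000, 0).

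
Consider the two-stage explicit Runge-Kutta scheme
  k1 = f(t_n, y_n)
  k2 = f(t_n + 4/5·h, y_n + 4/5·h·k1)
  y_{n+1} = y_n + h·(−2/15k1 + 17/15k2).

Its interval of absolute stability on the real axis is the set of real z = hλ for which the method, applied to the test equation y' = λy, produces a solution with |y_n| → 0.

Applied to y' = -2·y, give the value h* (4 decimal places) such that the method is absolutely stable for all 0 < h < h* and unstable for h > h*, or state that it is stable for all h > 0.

Set f=λy, z=hλ:
  k1=λy_n ⇒ h·k1=z·y_n;  k2=λ(1+4/5z)y_n ⇒ h·k2=z(1+4/5z)y_n
  y_{n+1}/y_n = 1 − 2/15z + 17/15z(1+4/5z) = 1 + z + 68/75z²
  ⇒ R(z) = 1 + z + 68/75z².

Need |R(x)|<1, x<0.
x=-0.82: |R|=0.7896
R=1: x+68/75x²=0 ⇒ x=−75/68=-1.1029; min R=1−1/(4·68/75)=0.7243>−1
Confirm numerically:
  x=-0.922: |R|=0.84874 <1
  x=-0.902: |R|=0.83567 <1
  x=-0.787: |R|=0.77456 <1
  x=-0.559: |R|=0.72432 <1
  x=-1.496: |R|=1.53313 >1
  x=-1.457: |R|=1.46772 >1
Stable set (-1.1029, 0).

(-1.1029,0); λ=-2 ⇒ h* = (75/68)/2 = 0.5515.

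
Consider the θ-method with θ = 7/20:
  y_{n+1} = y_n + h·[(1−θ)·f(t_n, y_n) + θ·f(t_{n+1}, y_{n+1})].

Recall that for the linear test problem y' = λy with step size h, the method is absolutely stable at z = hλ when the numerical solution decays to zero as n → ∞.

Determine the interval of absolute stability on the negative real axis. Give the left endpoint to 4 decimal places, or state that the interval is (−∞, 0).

Set f=λy, z=hλ:
  y_{n+1} = y_n + z·[13/20·y_n + 7/20·y_{n+1}] ⇒ (1 − 7/20z)y_{n+1} = (1 + 13/20z)y_n
  R(z) = (1 + 13/20z)/(1 − 7/20z).

Solve |R(x)|<1 on ℝ⁻.
x=-1.35: |R|=0.0832
R=−1: 1+13/20x = −1+7/20x ⇒ -3/10x=2 ⇒ x=2/(-3/10)=-6.6667
Confirm numerically:
  x=-5.084: |R|=0.82917 <1
  x=-4.593: |R|=0.76142 <1
  x=-2.985: |R|=0.45984 <1
  x=-7.260: |R|=1.05027 >1
  x=-6.938: |R|=1.02374 >1
  x=-6.848: |R|=1.01602 >1
Interval (-6.6667, 0).

z∈(-6.6667,0).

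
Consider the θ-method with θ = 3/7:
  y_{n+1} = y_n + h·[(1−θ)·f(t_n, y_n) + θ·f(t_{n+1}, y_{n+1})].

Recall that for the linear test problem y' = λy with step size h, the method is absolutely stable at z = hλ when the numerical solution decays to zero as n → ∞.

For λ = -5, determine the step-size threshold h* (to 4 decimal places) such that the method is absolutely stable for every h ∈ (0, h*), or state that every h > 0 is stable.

(-14.0000,0); λ=-5 ⇒ h* = (14)/5 = 2.8000.

Set f=λy, z=hλ:
  y_{n+1} = y_n + z·[4/7·y_n + 3/7·y_{n+1}] ⇒ (1 − 3/7z)y_{n+1} = (1 + 4/7z)y_n
  Hence R(z) = (1 + 4/7z)/(1 − 3/7z).

Boundary: |R(x)|=1, x<0.
x=-1.62: |R|=0.0438
R=−1: 1+4/7x = −1+3/7x ⇒ -1/7x=2 ⇒ x=2/(-1/7)=-14.0000
Confirm numerically:
  x=-7.605: |R|=0.78551 <1
  x=-7.407: |R|=0.77437 <1
  x=-6.072: |R|=0.68560 <1
  x=-14.541: |R|=1.01069 >1
  x=-14.133: |R|=1.00269 >1
Stable set (-14.0000, 0).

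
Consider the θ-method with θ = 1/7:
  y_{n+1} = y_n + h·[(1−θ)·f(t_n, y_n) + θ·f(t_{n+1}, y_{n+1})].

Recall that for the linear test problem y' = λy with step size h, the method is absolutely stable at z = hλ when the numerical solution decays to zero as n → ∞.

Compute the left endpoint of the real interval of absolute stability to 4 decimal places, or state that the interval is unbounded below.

On y'=λy, z=hλ:
  y_{n+1} = y_n + z·[6/7·y_n + 1/7·y_{n+1}] ⇒ (1 − 1/7z)y_{n+1} = (1 + 6/7z)y_n
  so R(z) = (1 + 6/7z)/(1 − 1/7z).

Need |R(x)|<1, x<0.
x=-1.65: |R|=0.3353
R=−1: 1+6/7x = −1+1/7x ⇒ -5/7x=2 ⇒ x=2/(-5/7)=-2.8000
Confirm numerically:
  x=-2.256: |R|=0.70614 <1
  x=-2.004: |R|=0.55797 <1
  x=-1.484: |R|=0.22442 <1
  x=-1.209: |R|=0.03094 <1
  x=-3.132: |R|=1.16384 >1
  x=-3.034: |R|=1.11660 >1
  x=-2.989: |R|=1.09460 >1
Stable set (-2.8000, 0).

left endpoint -2.8000.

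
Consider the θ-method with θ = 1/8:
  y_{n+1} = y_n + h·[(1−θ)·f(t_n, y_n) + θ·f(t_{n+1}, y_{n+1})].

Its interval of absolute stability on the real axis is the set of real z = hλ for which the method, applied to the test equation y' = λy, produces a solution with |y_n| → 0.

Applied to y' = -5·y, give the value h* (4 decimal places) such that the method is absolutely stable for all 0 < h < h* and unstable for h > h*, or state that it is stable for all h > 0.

(-2.6667,0); λ=-5 ⇒ h* = (8/3)/5 = 0.5333.

On y'=λy, z=hλ:
  y_{n+1} = y_n + z·[7/8·y_n + 1/8·y_{n+1}] ⇒ (1 − 1/8z)y_{n+1} = (1 + 7/8z)y_n
  ⇒ R(z) = (1 + 7/8z)/(1 − 1/8z).

Boundary: |R(x)|=1, x<0.
x=-1.46: |R|=0.2347
R=−1: 1+7/8x = −1+1/8x ⇒ -3/4x=2 ⇒ x=2/(-3/4)=-2.6667
Confirm numerically:
  x=-2.596: |R|=0.95998 <1
  x=-1.794: |R|=0.46539 <1
  x=-1.127: |R|=0.01216 <1
  x=-2.971: |R|=1.16644 >1
  x=-2.929: |R|=1.14402 >1
  x=-2.839: |R|=1.09540 >1
So |R|<1 on (-2.6667, 0).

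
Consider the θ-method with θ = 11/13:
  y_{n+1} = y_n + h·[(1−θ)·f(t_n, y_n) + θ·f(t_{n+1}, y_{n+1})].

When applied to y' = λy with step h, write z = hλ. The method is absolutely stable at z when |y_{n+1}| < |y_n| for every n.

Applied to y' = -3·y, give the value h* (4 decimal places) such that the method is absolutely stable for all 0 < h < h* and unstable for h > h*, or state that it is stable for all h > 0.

(−∞, 0) — no finite endpoint. Any h>0 works for λ=-3.

Test eqn y'=λy, z=hλ:
  y_{n+1} = y_n + z·[2/13·y_n + 11/13·y_{n+1}] ⇒ (1 − 11/13z)y_{n+1} = (1 + 2/13z)y_n
  ⇒ R(z) = (1 + 2/13z)/(1 − 11/13z).

Find x<0 with |R(x)|<1.
x=-0.64: |R|=0.5848
x=-2: |R|=0.2571
x=-10: |R|=0.0569
x=-100: |R|=0.1680
θ=11/13≥1/2 ⇒ |1+2/13x|<|1−11/13x| ∀x<0 ⇒ stable on all of ℝ⁻.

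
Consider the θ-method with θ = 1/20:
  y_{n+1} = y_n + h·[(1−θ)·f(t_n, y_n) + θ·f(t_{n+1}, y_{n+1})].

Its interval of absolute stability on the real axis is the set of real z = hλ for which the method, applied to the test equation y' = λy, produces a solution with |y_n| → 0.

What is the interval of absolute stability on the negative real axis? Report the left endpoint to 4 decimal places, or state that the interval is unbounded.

Set f=λy, z=hλ:
  y_{n+1} = y_n + z·[19/20·y_n + 1/20·y_{n+1}] ⇒ (1 − 1/20z)y_{n+1} = (1 + 19/20z)y_n
  so R(z) = (1 + 19/20z)/(1 − 1/20z).

Boundary: |R(x)|=1, x<0.
x=-0.99: |R|=0.0567
R=−1: 1+19/20x = −1+1/20x ⇒ -9/10x=2 ⇒ x=2/(-9/10)=-2.2222
Confirm numerically:
  x=-1.412: |R|=0.31889 <1
  x=-1.145: |R|=0.08300 <1
  x=-1.123: |R|=0.06330 <1
  x=-1.104: |R|=0.04625 <1
  x=-2.812: |R|=1.46537 >1
  x=-2.557: |R|=1.26715 >1
Interval (-2.2222, 0).

(-2.2222, 0).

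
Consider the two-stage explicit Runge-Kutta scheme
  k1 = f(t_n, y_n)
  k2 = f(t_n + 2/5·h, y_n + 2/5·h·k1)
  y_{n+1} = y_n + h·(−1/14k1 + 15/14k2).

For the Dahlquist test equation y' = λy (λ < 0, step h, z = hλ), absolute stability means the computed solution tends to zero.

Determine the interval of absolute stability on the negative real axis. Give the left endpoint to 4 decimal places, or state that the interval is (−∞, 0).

With y'=λy (z=hλ):
  k1=λy_n ⇒ h·k1=z·y_n;  k2=λ(1+2/5z)y_n ⇒ h·k2=z(1+2/5z)y_n
  y_{n+1}/y_n = 1 − 1/14z + 15/14z(1+2/5z) = 1 + z + 3/7z²
  R(z) = 1 + z + 3/7z².

Boundary: |R(x)|=1, x<0.
x=-1.27: |R|=0.4212
R=1: x+3/7x²=0 ⇒ x=−7/3=-2.3333; min R=1−1/(4·3/7)=0.4167>−1
Confirm numerically:
  x=-2.038: |R|=0.74205 <1
  x=-1.810: |R|=0.59404 <1
  x=-1.293: |R|=0.42351 <1
  x=-2.901: |R|=1.70577 >1
  x=-2.666: |R|=1.38010 >1
  x=-2.539: |R|=1.22379 >1
So |R|<1 on (-2.3333, 0).

(-2.3333, 0).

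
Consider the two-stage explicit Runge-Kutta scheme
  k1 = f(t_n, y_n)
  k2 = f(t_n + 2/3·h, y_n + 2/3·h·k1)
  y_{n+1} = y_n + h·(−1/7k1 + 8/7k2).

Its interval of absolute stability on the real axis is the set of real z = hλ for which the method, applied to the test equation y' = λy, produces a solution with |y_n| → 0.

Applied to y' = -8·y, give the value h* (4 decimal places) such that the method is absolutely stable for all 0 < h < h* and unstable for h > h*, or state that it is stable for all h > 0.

On y'=λy, z=hλ:
  k1=λy_n ⇒ h·k1=z·y_n;  k2=λ(1+2/3z)y_n ⇒ h·k2=z(1+2/3z)y_n
  y_{n+1}/y_n = 1 − 1/7z + 8/7z(1+2/3z) = 1 + z + 16/21z²
  Hence R(z) = 1 + z + 16/21z².

Find x<0 with |R(x)|<1.
x=-1.29: |R|=0.9779
R=1: x+16/21x²=0 ⇒ x=−21/16=-1.3125; min R=1−1/(4·16/21)=0.6719>−1
Confirm numerically:
  x=-1.281: |R|=0.96926 <1
  x=-0.997: |R|=0.76034 <1
  x=-0.844: |R|=0.69873 <1
  x=-0.814: |R|=0.69084 <1
  x=-1.549: |R|=1.27912 >1
  x=-1.389: |R|=1.08096 >1
So |R|<1 on (-1.3125, 0).

(-1.3125,0); λ=-8 ⇒ h* = (21/16)/8 = 0.1641.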